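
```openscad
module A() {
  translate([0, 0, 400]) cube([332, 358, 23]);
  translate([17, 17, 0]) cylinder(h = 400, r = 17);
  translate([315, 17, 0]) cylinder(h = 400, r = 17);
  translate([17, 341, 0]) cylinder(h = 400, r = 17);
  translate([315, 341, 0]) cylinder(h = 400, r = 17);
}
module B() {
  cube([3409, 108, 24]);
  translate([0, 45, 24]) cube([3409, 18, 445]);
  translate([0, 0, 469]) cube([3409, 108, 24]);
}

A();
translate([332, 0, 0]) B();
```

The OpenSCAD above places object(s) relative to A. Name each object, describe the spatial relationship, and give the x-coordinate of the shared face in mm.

A is a stool. B is an I-beam. The I-beam is against the stool's +x side, with their −y faces flush. The x-coordinate of the shared face is 332 mm.

The stool's +x face and the I-beam's −x face are both at x = 332 mm.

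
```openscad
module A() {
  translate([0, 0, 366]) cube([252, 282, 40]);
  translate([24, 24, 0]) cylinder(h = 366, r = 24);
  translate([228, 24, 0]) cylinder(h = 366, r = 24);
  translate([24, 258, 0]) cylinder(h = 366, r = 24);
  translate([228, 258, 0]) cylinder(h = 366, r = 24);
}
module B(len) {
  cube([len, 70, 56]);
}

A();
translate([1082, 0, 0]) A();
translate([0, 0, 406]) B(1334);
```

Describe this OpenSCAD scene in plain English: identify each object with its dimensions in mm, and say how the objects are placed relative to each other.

A is a simple wooden stool: a rectangular seat 252 mm (x) by 282 mm (y), 40 mm thick, top face at z = 406 mm, on four round legs, each 48 mm in diameter. The legs rest on z = 0, each leg's axis is inset half a diameter from the nearest pair of seat edges (so the leg's bounding box is flush with the corner).

B is a rectangular beam 1334 mm long (x), 70 mm deep (y), 56 mm thick (z).

The beam spans the tops of two stools placed 830 mm apart, resting at z = 406 mm.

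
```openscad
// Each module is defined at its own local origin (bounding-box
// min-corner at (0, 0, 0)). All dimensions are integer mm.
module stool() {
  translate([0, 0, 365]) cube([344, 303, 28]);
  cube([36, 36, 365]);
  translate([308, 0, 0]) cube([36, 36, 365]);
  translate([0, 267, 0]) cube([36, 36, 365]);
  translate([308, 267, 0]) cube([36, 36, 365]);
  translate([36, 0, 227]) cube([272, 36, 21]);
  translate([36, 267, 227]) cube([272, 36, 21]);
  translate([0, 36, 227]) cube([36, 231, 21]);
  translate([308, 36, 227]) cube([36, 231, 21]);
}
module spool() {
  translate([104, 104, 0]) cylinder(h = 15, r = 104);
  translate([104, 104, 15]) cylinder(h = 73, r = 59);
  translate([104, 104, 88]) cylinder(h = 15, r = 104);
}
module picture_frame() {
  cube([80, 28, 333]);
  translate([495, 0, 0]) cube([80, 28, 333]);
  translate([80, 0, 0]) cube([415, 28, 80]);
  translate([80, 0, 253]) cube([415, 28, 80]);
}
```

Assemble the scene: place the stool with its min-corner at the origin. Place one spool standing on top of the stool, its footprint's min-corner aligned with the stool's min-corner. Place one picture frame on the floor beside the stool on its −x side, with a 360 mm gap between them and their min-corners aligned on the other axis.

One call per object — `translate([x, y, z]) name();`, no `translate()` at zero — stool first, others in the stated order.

stool();
translate([0, 0, 393]) spool();
translate([-935, 0, 0]) picture_frame();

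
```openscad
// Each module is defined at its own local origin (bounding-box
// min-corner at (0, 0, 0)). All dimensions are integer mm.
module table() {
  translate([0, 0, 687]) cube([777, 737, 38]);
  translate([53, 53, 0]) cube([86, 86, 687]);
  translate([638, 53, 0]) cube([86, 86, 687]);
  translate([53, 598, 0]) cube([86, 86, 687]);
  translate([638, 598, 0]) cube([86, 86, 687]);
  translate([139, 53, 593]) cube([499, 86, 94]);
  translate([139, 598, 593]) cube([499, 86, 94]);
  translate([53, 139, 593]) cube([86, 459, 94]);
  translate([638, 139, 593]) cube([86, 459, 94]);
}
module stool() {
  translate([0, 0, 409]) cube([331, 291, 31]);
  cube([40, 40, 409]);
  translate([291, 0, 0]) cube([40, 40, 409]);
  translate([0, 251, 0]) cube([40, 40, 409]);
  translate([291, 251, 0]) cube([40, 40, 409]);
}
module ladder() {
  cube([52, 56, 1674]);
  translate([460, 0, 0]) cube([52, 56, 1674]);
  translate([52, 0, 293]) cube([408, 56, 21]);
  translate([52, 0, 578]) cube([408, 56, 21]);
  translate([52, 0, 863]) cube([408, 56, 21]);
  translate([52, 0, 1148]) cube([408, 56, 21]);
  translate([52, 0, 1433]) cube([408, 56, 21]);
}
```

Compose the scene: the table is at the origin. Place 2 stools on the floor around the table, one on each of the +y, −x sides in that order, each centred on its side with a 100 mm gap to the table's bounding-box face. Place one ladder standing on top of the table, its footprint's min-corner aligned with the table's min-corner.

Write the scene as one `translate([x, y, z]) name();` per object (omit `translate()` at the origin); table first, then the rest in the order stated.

table();
translate([223, 837, 0]) stool();
translate([-431, 223, 0]) stool();
translate([0, 0, 725]) ladder();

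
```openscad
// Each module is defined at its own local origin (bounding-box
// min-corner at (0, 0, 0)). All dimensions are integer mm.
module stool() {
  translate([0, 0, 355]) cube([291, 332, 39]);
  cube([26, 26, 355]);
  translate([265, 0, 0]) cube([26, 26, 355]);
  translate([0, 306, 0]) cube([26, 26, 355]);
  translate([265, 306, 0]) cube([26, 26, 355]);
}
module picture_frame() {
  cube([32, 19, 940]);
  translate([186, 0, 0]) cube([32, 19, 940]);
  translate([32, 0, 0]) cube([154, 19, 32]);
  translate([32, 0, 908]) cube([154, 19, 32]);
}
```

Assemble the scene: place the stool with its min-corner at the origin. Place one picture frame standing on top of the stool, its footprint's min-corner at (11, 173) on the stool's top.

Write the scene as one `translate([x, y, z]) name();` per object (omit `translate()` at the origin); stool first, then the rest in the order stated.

stool();
translate([11, 173, 394]) picture_frame();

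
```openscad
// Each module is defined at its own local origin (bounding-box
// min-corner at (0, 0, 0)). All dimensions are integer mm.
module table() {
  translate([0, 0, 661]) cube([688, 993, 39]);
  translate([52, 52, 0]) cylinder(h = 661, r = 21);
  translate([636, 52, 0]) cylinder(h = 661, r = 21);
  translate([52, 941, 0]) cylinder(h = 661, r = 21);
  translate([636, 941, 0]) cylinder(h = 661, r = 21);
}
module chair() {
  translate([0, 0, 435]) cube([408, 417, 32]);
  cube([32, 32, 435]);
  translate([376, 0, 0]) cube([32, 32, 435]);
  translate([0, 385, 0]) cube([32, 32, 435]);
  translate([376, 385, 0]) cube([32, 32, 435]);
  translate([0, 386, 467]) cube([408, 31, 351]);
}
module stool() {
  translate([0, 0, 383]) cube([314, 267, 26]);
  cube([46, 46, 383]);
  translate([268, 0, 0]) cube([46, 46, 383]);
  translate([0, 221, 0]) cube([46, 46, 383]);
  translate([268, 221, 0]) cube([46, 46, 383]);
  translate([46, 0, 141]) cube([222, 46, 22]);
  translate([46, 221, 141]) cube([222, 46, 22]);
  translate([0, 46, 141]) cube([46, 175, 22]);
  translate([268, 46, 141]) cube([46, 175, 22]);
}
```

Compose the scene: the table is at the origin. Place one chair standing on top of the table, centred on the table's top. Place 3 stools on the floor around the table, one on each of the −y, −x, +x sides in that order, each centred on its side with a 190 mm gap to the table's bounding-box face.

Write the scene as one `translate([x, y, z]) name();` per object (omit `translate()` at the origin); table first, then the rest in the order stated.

table();
translate([140, 288, 700]) chair();
translate([187, -457, 0]) stool();
translate([-504, 363, 0]) stool();
translate([878, 363, 0]) stool();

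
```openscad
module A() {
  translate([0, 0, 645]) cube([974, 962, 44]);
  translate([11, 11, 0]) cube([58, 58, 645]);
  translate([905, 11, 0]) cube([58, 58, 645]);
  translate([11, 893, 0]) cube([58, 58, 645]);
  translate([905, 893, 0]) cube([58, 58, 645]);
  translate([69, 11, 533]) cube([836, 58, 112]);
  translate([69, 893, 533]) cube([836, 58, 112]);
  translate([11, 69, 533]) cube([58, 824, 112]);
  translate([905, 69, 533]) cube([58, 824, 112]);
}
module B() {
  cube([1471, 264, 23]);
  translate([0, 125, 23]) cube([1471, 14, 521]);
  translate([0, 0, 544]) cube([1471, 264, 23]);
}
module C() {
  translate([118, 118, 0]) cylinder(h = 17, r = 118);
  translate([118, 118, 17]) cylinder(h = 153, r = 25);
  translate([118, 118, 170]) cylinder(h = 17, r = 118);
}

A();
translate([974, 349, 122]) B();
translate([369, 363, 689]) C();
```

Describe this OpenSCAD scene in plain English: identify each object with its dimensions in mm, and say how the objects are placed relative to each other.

A is a table: top 974 mm (x) × 962 mm (y), 44 mm thick, upper face at z = 689 mm, on four 58×58 mm square legs, each inset 11 mm from the nearest pair of top edges, running from z = 0 to the bottom of the top. Four apron rails, 58 mm thick and 112 mm tall, run between adjacent legs with their top edges flush with the underside of the top and their outer faces flush with the legs' outer faces.

B is an I-beam lying along x, 1471 mm long. Overall section height 567 mm. Two flanges 264 mm wide (y) and 23 mm thick, one on the floor and one at the top; a web 14 mm thick runs between them, centred on the flange width.

C is a spool: two coaxial disc flanges of radius 118 mm and thickness 17 mm, joined by a core cylinder of radius 25 mm and height 153 mm. The lower flange rests on z = 0 and the three cylinders share a vertical axis.

The I-beam is beside the table with their tops flush at z = 689. The spool is on top of the table, centred.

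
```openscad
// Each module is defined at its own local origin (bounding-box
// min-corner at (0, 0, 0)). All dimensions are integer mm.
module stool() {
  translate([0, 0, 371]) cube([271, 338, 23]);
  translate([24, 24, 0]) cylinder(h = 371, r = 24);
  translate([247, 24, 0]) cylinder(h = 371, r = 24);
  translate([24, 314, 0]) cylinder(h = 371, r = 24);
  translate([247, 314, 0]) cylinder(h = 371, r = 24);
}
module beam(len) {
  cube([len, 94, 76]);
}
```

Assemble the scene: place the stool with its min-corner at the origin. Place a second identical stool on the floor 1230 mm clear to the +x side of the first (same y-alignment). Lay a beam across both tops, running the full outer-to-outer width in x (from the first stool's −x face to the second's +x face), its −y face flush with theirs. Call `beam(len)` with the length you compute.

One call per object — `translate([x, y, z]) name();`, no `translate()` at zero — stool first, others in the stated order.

stool();
translate([1501, 0, 0]) stool();
translate([0, 0, 394]) beam(1772);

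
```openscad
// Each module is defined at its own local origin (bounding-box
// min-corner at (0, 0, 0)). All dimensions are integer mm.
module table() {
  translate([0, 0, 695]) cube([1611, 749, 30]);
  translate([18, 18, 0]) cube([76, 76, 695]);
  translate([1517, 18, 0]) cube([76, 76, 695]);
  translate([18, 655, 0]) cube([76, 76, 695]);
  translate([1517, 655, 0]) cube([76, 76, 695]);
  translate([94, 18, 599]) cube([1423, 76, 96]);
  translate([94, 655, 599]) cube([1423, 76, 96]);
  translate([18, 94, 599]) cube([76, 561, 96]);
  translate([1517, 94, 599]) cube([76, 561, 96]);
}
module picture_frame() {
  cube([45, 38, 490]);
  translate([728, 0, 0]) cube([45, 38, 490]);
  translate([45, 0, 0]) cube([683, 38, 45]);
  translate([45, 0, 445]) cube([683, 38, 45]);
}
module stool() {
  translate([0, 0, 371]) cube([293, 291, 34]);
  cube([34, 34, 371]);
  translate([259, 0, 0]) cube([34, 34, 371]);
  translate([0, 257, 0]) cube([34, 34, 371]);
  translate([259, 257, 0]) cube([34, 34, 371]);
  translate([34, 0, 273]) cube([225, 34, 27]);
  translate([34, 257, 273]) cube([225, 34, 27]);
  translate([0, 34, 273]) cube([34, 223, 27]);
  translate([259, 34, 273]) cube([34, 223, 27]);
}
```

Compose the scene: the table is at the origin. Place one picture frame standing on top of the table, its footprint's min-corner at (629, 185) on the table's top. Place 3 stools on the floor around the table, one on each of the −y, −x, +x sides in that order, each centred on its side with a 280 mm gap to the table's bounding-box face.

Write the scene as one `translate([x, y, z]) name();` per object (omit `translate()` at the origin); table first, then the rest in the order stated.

table();
translate([629, 185, 725]) picture_frame();
translate([659, -571, 0]) stool();
translate([-573, 229, 0]) stool();
translate([1891, 229, 0]) stool();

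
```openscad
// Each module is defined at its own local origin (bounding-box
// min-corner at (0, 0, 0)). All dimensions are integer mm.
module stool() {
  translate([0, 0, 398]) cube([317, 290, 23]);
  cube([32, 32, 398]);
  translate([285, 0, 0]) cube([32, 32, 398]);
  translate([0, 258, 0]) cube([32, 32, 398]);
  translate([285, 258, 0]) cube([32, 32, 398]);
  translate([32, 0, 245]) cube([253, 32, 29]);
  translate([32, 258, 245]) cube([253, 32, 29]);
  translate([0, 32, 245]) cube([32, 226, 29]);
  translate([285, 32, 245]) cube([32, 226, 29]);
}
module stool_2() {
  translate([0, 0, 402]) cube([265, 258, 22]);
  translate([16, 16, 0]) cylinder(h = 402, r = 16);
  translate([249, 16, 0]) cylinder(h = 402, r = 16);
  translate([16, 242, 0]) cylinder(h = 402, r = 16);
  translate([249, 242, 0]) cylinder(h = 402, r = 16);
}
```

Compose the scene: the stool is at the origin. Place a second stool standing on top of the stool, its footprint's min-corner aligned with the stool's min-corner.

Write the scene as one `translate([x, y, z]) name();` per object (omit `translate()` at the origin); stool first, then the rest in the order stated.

stool();
translate([0, 0, 421]) stool_2();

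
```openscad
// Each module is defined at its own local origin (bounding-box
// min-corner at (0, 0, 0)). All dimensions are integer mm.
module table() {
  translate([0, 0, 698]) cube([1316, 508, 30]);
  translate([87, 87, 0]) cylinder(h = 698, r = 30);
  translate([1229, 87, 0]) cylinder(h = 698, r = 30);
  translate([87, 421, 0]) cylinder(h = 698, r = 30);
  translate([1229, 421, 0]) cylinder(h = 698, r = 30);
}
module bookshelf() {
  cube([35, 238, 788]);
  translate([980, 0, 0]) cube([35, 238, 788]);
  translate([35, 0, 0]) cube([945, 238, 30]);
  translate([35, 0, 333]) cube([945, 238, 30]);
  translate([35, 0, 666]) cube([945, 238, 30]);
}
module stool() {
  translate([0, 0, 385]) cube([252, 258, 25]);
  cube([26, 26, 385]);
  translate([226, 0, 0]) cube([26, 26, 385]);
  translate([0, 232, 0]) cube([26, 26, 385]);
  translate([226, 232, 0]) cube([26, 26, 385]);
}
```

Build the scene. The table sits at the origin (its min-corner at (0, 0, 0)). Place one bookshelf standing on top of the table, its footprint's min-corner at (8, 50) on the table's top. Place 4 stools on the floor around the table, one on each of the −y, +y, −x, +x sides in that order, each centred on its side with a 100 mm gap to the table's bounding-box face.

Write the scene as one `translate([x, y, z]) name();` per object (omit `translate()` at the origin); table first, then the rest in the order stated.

table();
translate([8, 50, 728]) bookshelf();
translate([532, -358, 0]) stool();
translate([532, 608, 0]) stool();
translate([-352, 125, 0]) stool();
translate([1416, 125, 0]) stool();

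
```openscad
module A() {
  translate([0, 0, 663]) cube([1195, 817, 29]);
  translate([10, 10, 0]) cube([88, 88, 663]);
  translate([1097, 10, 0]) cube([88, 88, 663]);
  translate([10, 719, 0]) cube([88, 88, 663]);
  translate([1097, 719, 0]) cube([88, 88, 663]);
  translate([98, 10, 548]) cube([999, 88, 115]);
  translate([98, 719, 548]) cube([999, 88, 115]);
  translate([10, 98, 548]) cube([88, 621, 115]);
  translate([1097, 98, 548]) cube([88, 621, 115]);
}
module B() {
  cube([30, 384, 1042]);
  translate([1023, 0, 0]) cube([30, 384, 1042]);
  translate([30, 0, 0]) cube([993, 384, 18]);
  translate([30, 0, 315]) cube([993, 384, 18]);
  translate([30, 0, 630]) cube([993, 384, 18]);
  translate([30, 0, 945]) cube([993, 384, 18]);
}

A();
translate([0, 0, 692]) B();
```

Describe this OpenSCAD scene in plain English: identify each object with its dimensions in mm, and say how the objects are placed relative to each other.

A is a table with a 1195×817 mm rectangular top, 29 mm thick, top surface at z = 692 mm, supported by four 88×88 mm square legs, each inset 10 mm from the nearest pair of top edges, running from the floor. Four apron rails, 88 mm thick and 115 mm tall, run between adjacent legs with their top edges flush with the underside of the top and their outer faces flush with the legs' outer faces.

B is a bookshelf 1053 mm wide overall, 384 mm deep and 1042 mm tall. The two sides are 30 mm thick vertical panels. 4 horizontal shelves of 18 mm thickness span between the inner faces of the sides; the lowest shelf sits on the floor and shelves are stacked with a clear vertical gap of 297 mm between each pair.

The bookshelf is on top of the table.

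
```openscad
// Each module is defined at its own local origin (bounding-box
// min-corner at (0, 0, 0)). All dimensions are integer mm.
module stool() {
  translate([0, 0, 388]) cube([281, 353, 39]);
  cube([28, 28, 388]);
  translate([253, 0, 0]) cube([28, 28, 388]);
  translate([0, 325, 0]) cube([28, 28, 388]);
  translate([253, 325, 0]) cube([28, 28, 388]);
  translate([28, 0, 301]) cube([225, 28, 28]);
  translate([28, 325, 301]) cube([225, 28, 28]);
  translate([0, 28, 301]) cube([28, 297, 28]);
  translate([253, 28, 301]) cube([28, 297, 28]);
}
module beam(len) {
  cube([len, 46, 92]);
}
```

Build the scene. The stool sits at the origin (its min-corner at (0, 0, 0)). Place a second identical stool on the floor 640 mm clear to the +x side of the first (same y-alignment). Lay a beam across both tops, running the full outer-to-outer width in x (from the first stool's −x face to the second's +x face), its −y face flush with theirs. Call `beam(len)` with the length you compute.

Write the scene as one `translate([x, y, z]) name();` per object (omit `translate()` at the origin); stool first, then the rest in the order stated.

stool();
translate([921, 0, 0]) stool();
translate([0, 0, 427]) beam(1202);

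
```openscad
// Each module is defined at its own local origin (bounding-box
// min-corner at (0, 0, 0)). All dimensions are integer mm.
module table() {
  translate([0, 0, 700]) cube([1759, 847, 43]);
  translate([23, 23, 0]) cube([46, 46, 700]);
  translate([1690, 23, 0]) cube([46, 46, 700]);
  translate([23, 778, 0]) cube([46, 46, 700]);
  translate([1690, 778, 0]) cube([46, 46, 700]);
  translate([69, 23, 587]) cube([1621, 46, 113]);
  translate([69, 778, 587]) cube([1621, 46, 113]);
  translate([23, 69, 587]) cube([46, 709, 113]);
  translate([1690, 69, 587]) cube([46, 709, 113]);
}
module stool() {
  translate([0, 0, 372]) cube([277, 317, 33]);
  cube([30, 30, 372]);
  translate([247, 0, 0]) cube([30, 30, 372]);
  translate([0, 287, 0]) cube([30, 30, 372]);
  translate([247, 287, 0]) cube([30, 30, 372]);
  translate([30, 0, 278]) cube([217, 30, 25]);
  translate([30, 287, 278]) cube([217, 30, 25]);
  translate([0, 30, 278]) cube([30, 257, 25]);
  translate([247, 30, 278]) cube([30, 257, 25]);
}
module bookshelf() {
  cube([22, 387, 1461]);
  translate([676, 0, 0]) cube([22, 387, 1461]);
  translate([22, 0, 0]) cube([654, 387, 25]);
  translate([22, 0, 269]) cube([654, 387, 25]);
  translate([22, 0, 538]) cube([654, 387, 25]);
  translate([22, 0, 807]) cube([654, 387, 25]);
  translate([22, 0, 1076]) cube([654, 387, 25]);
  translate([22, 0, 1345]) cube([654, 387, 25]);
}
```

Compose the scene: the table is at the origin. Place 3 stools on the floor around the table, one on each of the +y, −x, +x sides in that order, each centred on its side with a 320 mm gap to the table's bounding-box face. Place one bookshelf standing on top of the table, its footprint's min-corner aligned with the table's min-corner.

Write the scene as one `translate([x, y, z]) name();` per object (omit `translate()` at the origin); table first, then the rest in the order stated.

table();
translate([741, 1167, 0]) stool();
translate([-597, 265, 0]) stool();
translate([2079, 265, 0]) stool();
translate([0, 0, 743]) bookshelf();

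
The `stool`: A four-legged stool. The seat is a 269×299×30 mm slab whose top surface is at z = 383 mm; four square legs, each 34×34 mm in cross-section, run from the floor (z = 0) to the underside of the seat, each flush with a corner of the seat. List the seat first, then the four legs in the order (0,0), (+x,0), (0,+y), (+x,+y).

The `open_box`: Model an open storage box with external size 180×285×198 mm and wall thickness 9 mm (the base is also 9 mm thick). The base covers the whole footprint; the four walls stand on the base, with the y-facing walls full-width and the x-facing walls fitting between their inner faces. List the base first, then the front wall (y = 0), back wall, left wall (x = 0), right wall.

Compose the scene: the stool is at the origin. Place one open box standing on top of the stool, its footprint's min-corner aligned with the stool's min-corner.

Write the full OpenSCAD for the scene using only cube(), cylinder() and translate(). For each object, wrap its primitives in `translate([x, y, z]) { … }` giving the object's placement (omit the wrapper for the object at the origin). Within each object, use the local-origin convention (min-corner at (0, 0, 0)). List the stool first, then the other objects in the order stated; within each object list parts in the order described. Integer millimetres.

translate([0, 0, 353]) cube([269, 299, 30]);
cube([34, 34, 353]);
translate([235, 0, 0]) cube([34, 34, 353]);
translate([0, 265, 0]) cube([34, 34, 353]);
translate([235, 265, 0]) cube([34, 34, 353]);
translate([0, 0, 383]) {
  cube([180, 285, 9]);
  translate([0, 0, 9]) cube([180, 9, 189]);
  translate([0, 276, 9]) cube([180, 9, 189]);
  translate([0, 9, 9]) cube([9, 267, 189]);
  translate([171, 9, 9]) cube([9, 267, 189]);
}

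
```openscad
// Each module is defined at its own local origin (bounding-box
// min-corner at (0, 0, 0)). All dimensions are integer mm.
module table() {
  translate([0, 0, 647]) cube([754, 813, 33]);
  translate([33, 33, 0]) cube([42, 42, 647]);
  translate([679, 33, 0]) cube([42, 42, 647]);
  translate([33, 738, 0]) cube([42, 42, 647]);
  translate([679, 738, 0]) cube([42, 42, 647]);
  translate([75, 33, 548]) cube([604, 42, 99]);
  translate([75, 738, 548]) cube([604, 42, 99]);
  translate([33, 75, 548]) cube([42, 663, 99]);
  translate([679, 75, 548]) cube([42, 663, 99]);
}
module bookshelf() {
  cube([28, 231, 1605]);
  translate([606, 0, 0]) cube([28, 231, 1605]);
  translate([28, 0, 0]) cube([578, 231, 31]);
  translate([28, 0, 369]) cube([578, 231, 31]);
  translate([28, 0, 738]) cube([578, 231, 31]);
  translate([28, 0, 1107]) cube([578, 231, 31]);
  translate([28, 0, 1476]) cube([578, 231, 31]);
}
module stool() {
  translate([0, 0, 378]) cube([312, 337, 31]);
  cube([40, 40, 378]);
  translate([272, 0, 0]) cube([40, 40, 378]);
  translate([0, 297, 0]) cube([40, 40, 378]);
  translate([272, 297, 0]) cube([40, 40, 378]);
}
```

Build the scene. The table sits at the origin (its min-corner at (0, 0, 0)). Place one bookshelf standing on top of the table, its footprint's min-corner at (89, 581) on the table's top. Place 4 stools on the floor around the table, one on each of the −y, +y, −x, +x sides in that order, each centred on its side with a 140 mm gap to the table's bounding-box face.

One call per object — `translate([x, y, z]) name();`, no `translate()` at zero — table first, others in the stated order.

table();
translate([89, 581, 680]) bookshelf();
translate([221, -477, 0]) stool();
translate([221, 953, 0]) stool();
translate([-452, 238, 0]) stool();
translate([894, 238, 0]) stool();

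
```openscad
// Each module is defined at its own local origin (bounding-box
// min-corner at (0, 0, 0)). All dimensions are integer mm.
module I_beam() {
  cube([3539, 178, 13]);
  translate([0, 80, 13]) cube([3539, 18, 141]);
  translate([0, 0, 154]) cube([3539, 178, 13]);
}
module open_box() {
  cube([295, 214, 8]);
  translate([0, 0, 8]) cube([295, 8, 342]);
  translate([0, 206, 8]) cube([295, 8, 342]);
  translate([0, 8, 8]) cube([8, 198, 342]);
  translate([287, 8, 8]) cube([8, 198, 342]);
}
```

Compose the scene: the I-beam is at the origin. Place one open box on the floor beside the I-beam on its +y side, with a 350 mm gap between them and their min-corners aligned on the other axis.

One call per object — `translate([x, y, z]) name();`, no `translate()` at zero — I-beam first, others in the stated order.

I_beam();
translate([0, 528, 0]) open_box();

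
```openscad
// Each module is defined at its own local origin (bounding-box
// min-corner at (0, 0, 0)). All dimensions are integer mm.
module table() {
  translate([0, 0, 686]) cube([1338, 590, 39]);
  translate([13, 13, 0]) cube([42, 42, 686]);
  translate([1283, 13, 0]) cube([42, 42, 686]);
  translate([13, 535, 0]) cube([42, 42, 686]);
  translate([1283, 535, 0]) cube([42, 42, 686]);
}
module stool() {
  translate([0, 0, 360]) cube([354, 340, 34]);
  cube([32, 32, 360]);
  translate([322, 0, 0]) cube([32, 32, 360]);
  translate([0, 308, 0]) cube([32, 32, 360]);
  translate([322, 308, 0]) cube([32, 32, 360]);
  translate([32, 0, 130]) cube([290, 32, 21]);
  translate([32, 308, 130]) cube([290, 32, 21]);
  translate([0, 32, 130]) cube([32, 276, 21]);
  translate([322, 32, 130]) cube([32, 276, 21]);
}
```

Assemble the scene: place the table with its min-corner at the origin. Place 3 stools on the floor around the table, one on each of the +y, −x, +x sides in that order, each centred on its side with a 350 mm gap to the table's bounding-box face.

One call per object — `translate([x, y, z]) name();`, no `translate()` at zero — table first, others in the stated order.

table();
translate([492, 940, 0]) stool();
translate([-704, 125, 0]) stool();
translate([1688, 125, 0]) stool();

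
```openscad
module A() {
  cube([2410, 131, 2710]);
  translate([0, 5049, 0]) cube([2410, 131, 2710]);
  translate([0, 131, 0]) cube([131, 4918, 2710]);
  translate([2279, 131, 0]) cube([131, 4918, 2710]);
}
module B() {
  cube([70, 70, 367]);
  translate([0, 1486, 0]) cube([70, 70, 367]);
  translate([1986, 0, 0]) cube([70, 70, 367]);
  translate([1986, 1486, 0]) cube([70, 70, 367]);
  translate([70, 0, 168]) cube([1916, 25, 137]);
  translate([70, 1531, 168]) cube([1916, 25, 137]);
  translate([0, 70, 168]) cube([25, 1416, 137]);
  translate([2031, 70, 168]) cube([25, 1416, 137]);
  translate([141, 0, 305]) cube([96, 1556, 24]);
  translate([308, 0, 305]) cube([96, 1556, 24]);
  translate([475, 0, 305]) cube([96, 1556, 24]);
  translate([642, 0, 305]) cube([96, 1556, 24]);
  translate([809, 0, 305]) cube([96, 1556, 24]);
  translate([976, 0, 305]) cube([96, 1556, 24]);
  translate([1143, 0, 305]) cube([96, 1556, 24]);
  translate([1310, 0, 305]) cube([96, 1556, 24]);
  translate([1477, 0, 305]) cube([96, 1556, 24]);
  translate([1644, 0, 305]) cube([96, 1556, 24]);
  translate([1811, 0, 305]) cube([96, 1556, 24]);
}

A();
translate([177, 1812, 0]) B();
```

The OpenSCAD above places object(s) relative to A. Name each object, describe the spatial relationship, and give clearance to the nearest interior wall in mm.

A is a house frame. B is a bed frame. The bed frame sits inside the house frame, centred. The clearance to the nearest interior wall is 46 mm.

Clearances: x = 46, y = 1681; minimum 46 mm.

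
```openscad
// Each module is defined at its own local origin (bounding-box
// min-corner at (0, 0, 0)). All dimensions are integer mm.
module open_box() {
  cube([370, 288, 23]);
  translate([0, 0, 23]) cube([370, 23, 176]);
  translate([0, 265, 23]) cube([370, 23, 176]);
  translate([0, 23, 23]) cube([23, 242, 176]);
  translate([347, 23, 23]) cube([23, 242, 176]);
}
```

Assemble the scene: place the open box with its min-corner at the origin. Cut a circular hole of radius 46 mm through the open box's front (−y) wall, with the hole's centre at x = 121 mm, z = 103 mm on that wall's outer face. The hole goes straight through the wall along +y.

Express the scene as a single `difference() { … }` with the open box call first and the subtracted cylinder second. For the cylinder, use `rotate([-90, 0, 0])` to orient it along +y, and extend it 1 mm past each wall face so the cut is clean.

difference() {
  open_box();
  translate([121, -1, 103]) rotate([-90, 0, 0]) cylinder(h = 25, r = 46);
}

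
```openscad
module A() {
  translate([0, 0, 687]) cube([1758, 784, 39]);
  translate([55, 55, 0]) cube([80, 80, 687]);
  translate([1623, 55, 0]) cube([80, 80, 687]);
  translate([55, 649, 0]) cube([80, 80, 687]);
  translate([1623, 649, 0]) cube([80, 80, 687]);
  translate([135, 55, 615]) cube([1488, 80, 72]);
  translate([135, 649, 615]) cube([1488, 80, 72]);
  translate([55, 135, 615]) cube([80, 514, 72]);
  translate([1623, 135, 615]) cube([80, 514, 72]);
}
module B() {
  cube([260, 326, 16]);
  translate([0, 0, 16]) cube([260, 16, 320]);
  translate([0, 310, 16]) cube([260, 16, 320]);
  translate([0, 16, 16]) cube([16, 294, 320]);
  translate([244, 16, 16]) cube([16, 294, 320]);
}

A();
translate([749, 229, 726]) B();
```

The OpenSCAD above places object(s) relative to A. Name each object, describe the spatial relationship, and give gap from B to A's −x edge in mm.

A is a table. B is an open box. The open box is on top of the table, centred. The gap from the open box to the table's −x edge is 749 mm.

The open box's min-x is at 749; the table's min-x is 0; gap = 749 mm.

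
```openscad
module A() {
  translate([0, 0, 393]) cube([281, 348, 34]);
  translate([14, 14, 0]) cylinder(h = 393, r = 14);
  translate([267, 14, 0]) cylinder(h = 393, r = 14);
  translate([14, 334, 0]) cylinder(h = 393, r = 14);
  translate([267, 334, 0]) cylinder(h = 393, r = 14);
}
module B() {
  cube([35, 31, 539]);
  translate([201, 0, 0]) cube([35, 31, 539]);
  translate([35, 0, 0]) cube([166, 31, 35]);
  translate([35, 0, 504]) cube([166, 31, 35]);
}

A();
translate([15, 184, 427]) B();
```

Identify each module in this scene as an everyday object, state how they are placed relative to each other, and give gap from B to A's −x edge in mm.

A is a stool. B is a picture frame. The picture frame is on top of the stool. The gap from the picture frame to the stool's −x edge is 15 mm.

The picture frame's min-x is at 15; the stool's min-x is 0; gap = 15 mm.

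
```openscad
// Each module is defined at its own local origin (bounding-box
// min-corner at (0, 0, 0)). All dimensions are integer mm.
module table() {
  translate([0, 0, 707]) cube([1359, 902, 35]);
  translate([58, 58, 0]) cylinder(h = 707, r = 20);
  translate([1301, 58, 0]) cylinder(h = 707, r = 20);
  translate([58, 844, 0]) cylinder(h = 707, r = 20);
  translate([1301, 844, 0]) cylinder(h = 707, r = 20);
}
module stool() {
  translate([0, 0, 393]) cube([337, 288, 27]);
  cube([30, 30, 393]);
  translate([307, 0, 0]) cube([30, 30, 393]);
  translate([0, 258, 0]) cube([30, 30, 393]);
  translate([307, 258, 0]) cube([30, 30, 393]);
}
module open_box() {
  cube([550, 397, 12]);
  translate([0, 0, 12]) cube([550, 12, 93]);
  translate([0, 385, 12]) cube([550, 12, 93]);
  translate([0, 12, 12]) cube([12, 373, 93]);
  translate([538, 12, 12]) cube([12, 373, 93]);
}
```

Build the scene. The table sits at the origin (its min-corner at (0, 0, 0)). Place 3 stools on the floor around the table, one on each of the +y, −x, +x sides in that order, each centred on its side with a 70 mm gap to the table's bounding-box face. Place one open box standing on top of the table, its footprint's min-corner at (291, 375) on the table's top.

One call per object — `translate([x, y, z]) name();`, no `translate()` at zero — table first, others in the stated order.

table();
translate([511, 972, 0]) stool();
translate([-407, 307, 0]) stool();
translate([1429, 307, 0]) stool();
translate([291, 375, 742]) open_box();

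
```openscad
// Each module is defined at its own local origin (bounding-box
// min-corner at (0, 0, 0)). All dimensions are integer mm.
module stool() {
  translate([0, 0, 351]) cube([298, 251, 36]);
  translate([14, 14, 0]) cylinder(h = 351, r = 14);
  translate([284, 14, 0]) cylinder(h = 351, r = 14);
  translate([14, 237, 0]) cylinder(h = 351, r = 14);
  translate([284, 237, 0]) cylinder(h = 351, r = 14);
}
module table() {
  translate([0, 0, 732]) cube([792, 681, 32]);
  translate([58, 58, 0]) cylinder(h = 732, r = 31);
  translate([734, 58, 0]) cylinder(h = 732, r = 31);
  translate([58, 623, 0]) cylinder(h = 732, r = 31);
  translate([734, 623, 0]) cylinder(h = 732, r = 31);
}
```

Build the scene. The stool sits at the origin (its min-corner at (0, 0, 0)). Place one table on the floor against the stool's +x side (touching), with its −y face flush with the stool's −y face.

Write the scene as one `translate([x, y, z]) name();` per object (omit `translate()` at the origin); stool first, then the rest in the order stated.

stool();
translate([298, 0, 0]) table();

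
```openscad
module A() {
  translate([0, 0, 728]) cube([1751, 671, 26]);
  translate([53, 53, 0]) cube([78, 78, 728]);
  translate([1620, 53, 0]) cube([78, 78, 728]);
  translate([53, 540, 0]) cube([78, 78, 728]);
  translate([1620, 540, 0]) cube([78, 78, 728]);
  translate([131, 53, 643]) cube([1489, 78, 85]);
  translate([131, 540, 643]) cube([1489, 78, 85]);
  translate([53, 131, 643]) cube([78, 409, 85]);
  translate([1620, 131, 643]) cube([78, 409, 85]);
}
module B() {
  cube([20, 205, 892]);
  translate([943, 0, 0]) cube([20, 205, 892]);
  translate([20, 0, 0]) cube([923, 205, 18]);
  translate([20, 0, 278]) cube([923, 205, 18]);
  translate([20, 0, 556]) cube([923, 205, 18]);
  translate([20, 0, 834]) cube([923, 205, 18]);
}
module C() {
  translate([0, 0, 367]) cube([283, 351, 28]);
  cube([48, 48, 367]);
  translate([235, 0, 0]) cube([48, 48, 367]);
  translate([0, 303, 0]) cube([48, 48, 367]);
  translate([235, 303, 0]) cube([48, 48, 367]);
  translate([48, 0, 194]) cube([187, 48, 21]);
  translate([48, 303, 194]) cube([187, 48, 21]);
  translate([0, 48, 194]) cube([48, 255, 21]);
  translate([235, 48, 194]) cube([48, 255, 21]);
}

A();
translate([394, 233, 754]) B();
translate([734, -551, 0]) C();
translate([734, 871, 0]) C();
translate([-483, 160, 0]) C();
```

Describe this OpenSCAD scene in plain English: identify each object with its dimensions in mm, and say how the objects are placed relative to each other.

A is a table: top 1751 mm (x) × 671 mm (y), 26 mm thick, upper face at z = 754 mm, on four 78×78 mm square legs, each inset 53 mm from the nearest pair of top edges, running from z = 0 to the bottom of the top. Four apron rails, 78 mm thick and 85 mm tall, run between adjacent legs with their top edges flush with the underside of the top and their outer faces flush with the legs' outer faces.

B is a bookshelf 963 mm wide overall, 205 mm deep and 892 mm tall. The two sides are 20 mm thick vertical panels. 4 horizontal shelves of 18 mm thickness span between the inner faces of the sides; the lowest shelf sits on the floor and shelves are stacked with a clear vertical gap of 260 mm between each pair.

C is a four-legged stool. The seat is 283×351 mm, 28 mm thick, top at z = 395 mm. It stands on four square legs, each 48×48 mm in cross-section, from z = 0 to the seat underside, each flush with a corner of the seat. Four stretchers, 48 mm wide and 21 mm tall, connect adjacent legs with their undersides at z = 194 mm, each running between the inner faces of the legs it joins and aligned with the legs' outer faces on the other axis.

The bookshelf is on top of the table, centred. Three stools sit around the table at the −y, +y, −x sides.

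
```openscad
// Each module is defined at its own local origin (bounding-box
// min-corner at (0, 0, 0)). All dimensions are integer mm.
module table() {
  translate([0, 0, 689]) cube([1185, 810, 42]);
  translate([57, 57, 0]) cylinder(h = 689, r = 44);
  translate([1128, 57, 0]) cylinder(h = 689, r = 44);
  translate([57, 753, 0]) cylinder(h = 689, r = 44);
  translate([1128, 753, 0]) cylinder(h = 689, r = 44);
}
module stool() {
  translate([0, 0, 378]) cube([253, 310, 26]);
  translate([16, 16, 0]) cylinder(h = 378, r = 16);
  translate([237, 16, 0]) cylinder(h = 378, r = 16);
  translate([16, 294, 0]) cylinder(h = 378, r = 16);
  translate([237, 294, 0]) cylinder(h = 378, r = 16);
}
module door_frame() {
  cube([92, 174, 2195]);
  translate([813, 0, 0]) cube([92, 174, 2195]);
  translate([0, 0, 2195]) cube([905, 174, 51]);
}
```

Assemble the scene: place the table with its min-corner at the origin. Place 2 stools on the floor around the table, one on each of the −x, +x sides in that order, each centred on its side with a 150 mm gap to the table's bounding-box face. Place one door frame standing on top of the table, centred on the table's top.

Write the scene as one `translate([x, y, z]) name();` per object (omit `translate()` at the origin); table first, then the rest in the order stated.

table();
translate([-403, 250, 0]) stool();
translate([1335, 250, 0]) stool();
translate([140, 318, 731]) door_frame();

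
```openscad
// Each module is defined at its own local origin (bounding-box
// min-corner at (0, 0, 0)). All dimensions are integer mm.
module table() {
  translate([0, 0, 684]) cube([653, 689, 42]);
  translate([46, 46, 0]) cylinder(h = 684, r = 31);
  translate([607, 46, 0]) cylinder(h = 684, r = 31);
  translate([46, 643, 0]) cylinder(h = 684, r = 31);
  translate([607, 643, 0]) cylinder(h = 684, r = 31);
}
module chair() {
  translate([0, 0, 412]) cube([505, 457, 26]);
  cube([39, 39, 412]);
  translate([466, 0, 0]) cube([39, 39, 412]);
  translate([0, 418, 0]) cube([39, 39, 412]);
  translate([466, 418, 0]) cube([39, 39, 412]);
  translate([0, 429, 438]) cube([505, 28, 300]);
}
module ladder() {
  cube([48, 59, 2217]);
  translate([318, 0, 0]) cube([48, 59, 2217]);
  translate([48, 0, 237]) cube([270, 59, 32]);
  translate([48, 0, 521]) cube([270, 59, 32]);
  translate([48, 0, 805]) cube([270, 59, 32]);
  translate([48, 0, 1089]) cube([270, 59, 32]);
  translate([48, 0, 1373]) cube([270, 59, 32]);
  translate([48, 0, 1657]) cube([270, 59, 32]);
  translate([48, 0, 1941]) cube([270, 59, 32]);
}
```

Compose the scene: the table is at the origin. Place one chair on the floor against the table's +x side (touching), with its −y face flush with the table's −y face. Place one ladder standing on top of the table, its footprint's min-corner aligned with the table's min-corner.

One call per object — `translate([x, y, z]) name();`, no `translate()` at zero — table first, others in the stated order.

table();
translate([653, 0, 0]) chair();
translate([0, 0, 726]) ladder();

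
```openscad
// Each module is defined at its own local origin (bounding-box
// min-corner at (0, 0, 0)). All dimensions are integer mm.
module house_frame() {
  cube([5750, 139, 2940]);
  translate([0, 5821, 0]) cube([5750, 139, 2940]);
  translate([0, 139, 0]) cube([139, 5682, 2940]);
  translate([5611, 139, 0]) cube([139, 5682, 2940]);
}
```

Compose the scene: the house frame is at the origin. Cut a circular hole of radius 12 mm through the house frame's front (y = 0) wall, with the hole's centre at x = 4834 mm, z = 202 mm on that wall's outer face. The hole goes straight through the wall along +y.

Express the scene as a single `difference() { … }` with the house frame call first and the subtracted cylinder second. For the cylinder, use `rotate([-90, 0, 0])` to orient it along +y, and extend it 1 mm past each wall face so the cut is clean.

difference() {
  house_frame();
  translate([4834, -1, 202]) rotate([-90, 0, 0]) cylinder(h = 141, r = 12);
}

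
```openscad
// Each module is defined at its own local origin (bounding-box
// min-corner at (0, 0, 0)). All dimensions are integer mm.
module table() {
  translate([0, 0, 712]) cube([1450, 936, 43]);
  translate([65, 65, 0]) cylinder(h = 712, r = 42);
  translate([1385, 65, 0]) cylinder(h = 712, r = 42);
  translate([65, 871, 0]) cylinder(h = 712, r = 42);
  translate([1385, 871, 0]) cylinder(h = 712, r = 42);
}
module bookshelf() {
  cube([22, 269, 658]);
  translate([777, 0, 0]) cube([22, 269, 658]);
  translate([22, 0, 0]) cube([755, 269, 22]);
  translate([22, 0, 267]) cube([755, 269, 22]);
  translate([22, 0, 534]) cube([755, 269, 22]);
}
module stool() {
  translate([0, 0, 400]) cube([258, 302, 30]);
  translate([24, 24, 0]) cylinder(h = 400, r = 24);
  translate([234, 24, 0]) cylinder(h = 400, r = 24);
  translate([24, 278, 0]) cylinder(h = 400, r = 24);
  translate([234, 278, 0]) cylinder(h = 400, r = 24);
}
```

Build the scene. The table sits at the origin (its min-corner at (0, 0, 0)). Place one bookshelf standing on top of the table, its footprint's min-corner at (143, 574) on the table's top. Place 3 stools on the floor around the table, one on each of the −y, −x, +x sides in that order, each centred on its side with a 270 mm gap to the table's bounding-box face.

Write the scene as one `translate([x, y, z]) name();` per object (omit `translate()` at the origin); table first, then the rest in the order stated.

table();
translate([143, 574, 755]) bookshelf();
translate([596, -572, 0]) stool();
translate([-528, 317, 0]) stool();
translate([1720, 317, 0]) stool();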